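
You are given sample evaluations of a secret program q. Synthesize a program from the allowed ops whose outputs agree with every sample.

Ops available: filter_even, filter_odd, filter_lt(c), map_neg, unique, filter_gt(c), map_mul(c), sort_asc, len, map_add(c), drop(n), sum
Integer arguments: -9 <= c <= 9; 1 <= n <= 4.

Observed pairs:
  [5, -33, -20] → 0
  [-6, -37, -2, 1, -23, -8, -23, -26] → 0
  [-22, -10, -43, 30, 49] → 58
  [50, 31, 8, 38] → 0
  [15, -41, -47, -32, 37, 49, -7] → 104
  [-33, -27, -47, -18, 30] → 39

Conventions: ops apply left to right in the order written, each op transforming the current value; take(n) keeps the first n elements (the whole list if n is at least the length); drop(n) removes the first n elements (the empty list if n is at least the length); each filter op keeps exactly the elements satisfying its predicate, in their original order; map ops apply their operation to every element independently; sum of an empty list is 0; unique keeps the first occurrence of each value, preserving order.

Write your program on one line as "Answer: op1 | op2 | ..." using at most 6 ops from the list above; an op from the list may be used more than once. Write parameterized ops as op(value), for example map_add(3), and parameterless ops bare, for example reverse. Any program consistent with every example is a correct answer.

drop(4) | map_add(9) | sort_asc | filter_gt(-6) | filter_gt(3) | sum

Check, running the answer program on each example:
  [5, -33, -20] -> [] -> [] -> [] -> [] -> [] -> 0
  [-6, -37, -2, 1, -23, -8, -23, -26] -> [-23, -8, -23, -26] -> [-14, 1, -14, -17] -> [-17, -14, -14, 1] -> [1] -> [] -> 0
  [-22, -10, -43, 30, 49] -> [49] -> [58] -> [58] -> [58] -> [58] -> 58
  [50, 31, 8, 38] -> [] -> [] -> [] -> [] -> [] -> 0
  [15, -41, -47, -32, 37, 49, -7] -> [37, 49, -7] -> [46, 58, 2] -> [2, 46, 58] -> [2, 46, 58] -> [46, 58] -> 104
  [-33, -27, -47, -18, 30] -> [30] -> [39] -> [39] -> [39] -> [39] -> 39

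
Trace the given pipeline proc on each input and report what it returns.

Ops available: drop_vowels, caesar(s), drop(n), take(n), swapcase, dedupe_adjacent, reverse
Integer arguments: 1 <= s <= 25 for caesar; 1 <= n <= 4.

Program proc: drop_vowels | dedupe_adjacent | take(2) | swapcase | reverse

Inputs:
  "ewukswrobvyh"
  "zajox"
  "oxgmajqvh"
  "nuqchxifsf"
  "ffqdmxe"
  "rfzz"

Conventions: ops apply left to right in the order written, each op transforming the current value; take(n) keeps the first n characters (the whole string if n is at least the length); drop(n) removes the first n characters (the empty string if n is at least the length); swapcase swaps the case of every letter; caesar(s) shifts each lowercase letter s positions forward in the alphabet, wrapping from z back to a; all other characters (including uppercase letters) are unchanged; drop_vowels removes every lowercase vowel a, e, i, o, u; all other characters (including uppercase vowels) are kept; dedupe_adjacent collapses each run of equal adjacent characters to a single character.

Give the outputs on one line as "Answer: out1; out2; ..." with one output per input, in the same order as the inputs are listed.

"KW"; "JZ"; "GX"; "QN"; "QF"; "FR"

Execution, op by op:
  "ewukswrobvyh" -> "wkswrbvyh" -> "wkswrbvyh" -> "wk" -> "WK" -> "KW"
  "zajox" -> "zjx" -> "zjx" -> "zj" -> "ZJ" -> "JZ"
  "oxgmajqvh" -> "xgmjqvh" -> "xgmjqvh" -> "xg" -> "XG" -> "GX"
  "nuqchxifsf" -> "nqchxfsf" -> "nqchxfsf" -> "nq" -> "NQ" -> "QN"
  "ffqdmxe" -> "ffqdmx" -> "fqdmx" -> "fq" -> "FQ" -> "QF"
  "rfzz" -> "rfzz" -> "rfz" -> "rf" -> "RF" -> "FR"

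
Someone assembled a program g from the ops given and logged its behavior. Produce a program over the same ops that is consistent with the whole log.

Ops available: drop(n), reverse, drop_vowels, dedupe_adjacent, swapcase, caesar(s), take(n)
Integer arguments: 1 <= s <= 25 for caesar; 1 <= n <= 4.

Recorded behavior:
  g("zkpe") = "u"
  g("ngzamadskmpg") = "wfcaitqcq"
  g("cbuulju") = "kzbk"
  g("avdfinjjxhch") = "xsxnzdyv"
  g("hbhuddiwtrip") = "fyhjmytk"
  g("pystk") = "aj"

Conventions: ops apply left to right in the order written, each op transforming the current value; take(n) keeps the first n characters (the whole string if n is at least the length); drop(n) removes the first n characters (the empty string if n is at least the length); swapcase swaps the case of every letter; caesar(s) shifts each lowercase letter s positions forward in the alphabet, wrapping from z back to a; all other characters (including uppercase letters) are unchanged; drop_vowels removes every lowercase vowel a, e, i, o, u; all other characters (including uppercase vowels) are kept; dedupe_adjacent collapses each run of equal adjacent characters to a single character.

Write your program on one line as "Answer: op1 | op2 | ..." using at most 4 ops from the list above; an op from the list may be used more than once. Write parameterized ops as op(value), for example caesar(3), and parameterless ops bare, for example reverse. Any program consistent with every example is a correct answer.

drop(3) | reverse | caesar(16) | dedupe_adjacent

Check, running the answer program on each example:
  "zkpe" -> "e" -> "e" -> "u" -> "u"
  "ngzamadskmpg" -> "amadskmpg" -> "gpmksdama" -> "wfcaitqcq" -> "wfcaitqcq"
  "cbuulju" -> "ulju" -> "ujlu" -> "kzbk" -> "kzbk"
  "avdfinjjxhch" -> "finjjxhch" -> "hchxjjnif" -> "xsxnzzdyv" -> "xsxnzdyv"
  "hbhuddiwtrip" -> "uddiwtrip" -> "pirtwiddu" -> "fyhjmyttk" -> "fyhjmytk"
  "pystk" -> "tk" -> "kt" -> "aj" -> "aj"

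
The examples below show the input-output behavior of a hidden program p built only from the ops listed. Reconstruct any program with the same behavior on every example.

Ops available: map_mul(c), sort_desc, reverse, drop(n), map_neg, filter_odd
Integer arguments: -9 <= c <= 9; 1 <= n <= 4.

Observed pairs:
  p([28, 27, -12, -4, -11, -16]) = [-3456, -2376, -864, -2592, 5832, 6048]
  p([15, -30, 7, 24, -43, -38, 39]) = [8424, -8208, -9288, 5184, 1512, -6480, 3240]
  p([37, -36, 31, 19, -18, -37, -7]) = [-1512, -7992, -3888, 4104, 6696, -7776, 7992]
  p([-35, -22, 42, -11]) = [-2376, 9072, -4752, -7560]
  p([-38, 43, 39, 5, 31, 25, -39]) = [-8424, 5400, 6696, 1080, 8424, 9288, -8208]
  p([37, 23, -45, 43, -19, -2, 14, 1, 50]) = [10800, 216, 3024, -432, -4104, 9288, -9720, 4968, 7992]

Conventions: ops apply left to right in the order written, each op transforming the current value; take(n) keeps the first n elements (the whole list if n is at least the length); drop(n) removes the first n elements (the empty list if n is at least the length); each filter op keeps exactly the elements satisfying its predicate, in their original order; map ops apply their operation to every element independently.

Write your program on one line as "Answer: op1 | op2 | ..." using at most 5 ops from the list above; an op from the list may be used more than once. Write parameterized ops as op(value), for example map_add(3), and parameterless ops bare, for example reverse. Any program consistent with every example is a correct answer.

reverse | map_mul(8) | map_mul(3) | map_mul(9)

Check, running the answer program on each example:
  [28, 27, -12, -4, -11, -16] -> [-16, -11, -4, -12, 27, 28] -> [-128, -88, -32, -96, 216, 224] -> [-384, -264, -96, -288, 648, 672] -> [-3456, -2376, -864, -2592, 5832, 6048]
  [15, -30, 7, 24, -43, -38, 39] -> [39, -38, -43, 24, 7, -30, 15] -> [312, -304, -344, 192, 56, -240, 120] -> [936, -912, -1032, 576, 168, -720, 360] -> [8424, -8208, -9288, 5184, 1512, -6480, 3240]
  [37, -36, 31, 19, -18, -37, -7] -> [-7, -37, -18, 19, 31, -36, 37] -> [-56, -296, -144, 152, 248, -288, 296] -> [-168, -888, -432, 456, 744, -864, 888] -> [-1512, -7992, -3888, 4104, 6696, -7776, 7992]
  [-35, -22, 42, -11] -> [-11, 42, -22, -35] -> [-88, 336, -176, -280] -> [-264, 1008, -528, -840] -> [-2376, 9072, -4752, -7560]
  [-38, 43, 39, 5, 31, 25, -39] -> [-39, 25, 31, 5, 39, 43, -38] -> [-312, 200, 248, 40, 312, 344, -304] -> [-936, 600, 744, 120, 936, 1032, -912] -> [-8424, 5400, 6696, 1080, 8424, 9288, -8208]
  [37, 23, -45, 43, -19, -2, 14, 1, 50] -> [50, 1, 14, -2, -19, 43, -45, 23, 37] -> [400, 8, 112, -16, -152, 344, -360, 184, 296] -> [1200, 24, 336, -48, -456, 1032, -1080, 552, 888] -> [10800, 216, 3024, -432, -4104, 9288, -9720, 4968, 7992]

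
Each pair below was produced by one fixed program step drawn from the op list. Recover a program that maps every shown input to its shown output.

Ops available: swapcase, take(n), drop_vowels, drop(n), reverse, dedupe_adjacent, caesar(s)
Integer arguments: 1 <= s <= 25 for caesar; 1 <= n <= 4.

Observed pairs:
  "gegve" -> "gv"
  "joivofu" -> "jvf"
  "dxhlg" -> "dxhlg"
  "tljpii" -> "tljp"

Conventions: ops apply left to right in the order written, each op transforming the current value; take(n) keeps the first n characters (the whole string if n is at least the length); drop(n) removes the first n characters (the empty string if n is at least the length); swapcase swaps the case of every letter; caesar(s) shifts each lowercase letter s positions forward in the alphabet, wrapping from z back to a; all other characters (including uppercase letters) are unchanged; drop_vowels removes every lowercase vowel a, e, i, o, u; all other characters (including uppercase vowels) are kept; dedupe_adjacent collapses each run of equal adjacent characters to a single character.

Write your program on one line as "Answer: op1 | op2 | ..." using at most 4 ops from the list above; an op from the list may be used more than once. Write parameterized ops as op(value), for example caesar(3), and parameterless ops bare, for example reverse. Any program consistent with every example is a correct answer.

dedupe_adjacent | drop_vowels | dedupe_adjacent

Check, running the answer program on each example:
  "gegve" -> "gegve" -> "ggv" -> "gv"
  "joivofu" -> "joivofu" -> "jvf" -> "jvf"
  "dxhlg" -> "dxhlg" -> "dxhlg" -> "dxhlg"
  "tljpii" -> "tljpi" -> "tljp" -> "tljp"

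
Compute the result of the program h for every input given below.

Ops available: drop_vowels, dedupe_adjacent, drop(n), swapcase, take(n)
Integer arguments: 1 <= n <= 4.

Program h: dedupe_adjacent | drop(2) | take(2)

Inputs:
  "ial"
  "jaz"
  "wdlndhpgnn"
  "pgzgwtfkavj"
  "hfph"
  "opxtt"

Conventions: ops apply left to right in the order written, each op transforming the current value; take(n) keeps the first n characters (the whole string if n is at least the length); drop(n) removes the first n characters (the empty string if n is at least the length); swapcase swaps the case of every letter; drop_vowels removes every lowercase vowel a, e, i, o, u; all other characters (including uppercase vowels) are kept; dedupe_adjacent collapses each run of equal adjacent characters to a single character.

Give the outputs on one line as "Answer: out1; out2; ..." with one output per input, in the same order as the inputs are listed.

"l"; "z"; "ln"; "zg"; "ph"; "xt"

Execution, op by op:
  "ial" -> "ial" -> "l" -> "l"
  "jaz" -> "jaz" -> "z" -> "z"
  "wdlndhpgnn" -> "wdlndhpgn" -> "lndhpgn" -> "ln"
  "pgzgwtfkavj" -> "pgzgwtfkavj" -> "zgwtfkavj" -> "zg"
  "hfph" -> "hfph" -> "ph" -> "ph"
  "opxtt" -> "opxt" -> "xt" -> "xt"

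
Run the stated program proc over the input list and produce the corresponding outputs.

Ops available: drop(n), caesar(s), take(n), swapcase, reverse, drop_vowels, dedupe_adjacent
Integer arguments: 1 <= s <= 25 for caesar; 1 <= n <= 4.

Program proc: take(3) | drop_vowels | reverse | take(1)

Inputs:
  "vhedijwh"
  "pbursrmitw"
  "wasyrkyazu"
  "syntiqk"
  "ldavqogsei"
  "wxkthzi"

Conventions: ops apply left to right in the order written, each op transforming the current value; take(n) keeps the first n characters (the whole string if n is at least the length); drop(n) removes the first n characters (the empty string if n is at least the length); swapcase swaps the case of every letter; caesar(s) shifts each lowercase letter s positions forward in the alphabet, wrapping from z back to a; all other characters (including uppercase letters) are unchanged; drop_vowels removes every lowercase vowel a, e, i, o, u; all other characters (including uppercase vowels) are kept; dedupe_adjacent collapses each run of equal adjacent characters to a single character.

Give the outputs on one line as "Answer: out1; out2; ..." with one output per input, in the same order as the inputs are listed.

"h"; "b"; "s"; "n"; "d"; "k"

Execution, op by op:
  "vhedijwh" -> "vhe" -> "vh" -> "hv" -> "h"
  "pbursrmitw" -> "pbu" -> "pb" -> "bp" -> "b"
  "wasyrkyazu" -> "was" -> "ws" -> "sw" -> "s"
  "syntiqk" -> "syn" -> "syn" -> "nys" -> "n"
  "ldavqogsei" -> "lda" -> "ld" -> "dl" -> "d"
  "wxkthzi" -> "wxk" -> "wxk" -> "kxw" -> "k"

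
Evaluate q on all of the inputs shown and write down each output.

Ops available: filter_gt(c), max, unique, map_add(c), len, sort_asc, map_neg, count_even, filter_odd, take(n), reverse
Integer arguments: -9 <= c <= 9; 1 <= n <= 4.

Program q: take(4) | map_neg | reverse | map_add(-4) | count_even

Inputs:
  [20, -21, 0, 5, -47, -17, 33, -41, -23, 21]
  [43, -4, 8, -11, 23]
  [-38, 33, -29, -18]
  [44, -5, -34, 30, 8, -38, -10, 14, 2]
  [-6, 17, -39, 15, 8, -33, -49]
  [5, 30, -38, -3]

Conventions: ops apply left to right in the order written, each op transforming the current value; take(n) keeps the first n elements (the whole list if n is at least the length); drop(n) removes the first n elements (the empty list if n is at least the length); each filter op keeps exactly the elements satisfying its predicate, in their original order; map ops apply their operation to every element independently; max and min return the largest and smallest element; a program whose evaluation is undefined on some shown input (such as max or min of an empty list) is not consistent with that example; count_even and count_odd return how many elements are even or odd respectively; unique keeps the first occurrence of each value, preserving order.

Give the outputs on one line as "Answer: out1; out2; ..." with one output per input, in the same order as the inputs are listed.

2; 2; 2; 3; 1; 2

Execution, op by op:
  [20, -21, 0, 5, -47, -17, 33, -41, -23, 21] -> [20, -21, 0, 5] -> [-20, 21, 0, -5] -> [-5, 0, 21, -20] -> [-9, -4, 17, -24] -> 2
  [43, -4, 8, -11, 23] -> [43, -4, 8, -11] -> [-43, 4, -8, 11] -> [11, -8, 4, -43] -> [7, -12, 0, -47] -> 2
  [-38, 33, -29, -18] -> [-38, 33, -29, -18] -> [38, -33, 29, 18] -> [18, 29, -33, 38] -> [14, 25, -37, 34] -> 2
  [44, -5, -34, 30, 8, -38, -10, 14, 2] -> [44, -5, -34, 30] -> [-44, 5, 34, -30] -> [-30, 34, 5, -44] -> [-34, 30, 1, -48] -> 3
  [-6, 17, -39, 15, 8, -33, -49] -> [-6, 17, -39, 15] -> [6, -17, 39, -15] -> [-15, 39, -17, 6] -> [-19, 35, -21, 2] -> 1
  [5, 30, -38, -3] -> [5, 30, -38, -3] -> [-5, -30, 38, 3] -> [3, 38, -30, -5] -> [-1, 34, -34, -9] -> 2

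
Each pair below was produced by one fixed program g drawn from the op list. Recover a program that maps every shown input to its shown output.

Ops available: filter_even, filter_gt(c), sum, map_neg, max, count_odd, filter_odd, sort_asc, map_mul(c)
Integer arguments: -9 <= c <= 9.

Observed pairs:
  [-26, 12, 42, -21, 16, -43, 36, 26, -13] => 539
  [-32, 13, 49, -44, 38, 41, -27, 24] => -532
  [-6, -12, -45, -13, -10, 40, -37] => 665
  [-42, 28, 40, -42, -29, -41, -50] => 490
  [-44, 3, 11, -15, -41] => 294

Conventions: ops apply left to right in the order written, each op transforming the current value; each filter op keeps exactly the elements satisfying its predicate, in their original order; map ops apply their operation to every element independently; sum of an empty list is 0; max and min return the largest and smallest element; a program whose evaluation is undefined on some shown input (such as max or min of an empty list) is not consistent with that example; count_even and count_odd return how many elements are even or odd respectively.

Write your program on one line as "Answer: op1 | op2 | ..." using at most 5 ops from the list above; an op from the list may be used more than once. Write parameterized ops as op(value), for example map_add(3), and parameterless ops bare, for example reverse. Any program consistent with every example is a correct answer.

filter_odd | map_mul(-7) | sort_asc | sum

Check, running the answer program on each example:
  [-26, 12, 42, -21, 16, -43, 36, 26, -13] -> [-21, -43, -13] -> [147, 301, 91] -> [91, 147, 301] -> 539
  [-32, 13, 49, -44, 38, 41, -27, 24] -> [13, 49, 41, -27] -> [-91, -343, -287, 189] -> [-343, -287, -91, 189] -> -532
  [-6, -12, -45, -13, -10, 40, -37] -> [-45, -13, -37] -> [315, 91, 259] -> [91, 259, 315] -> 665
  [-42, 28, 40, -42, -29, -41, -50] -> [-29, -41] -> [203, 287] -> [203, 287] -> 490
  [-44, 3, 11, -15, -41] -> [3, 11, -15, -41] -> [-21, -77, 105, 287] -> [-77, -21, 105, 287] -> 294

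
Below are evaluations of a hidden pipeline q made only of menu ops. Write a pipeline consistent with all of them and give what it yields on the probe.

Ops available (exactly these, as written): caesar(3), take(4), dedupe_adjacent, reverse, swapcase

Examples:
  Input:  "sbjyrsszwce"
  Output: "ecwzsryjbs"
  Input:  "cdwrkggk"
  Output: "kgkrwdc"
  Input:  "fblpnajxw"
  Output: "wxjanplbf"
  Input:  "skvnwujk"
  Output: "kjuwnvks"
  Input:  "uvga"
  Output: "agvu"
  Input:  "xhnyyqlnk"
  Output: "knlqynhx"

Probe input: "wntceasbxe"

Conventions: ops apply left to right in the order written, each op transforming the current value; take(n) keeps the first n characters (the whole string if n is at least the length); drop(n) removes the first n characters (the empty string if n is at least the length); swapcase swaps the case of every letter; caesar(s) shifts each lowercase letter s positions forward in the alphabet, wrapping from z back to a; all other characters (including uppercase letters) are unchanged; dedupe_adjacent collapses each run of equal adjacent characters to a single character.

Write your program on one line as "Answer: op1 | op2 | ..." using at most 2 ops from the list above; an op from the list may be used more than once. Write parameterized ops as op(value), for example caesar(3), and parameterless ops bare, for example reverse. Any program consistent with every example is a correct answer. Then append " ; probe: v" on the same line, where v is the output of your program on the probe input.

dedupe_adjacent | reverse ; probe: "exbsaectnw"

Check, running the answer program on each example:
  "sbjyrsszwce" -> "sbjyrszwce" -> "ecwzsryjbs"
  "cdwrkggk" -> "cdwrkgk" -> "kgkrwdc"
  "fblpnajxw" -> "fblpnajxw" -> "wxjanplbf"
  "skvnwujk" -> "skvnwujk" -> "kjuwnvks"
  "uvga" -> "uvga" -> "agvu"
  "xhnyyqlnk" -> "xhnyqlnk" -> "knlqynhx"
  probe: "wntceasbxe" -> "wntceasbxe" -> "exbsaectnw"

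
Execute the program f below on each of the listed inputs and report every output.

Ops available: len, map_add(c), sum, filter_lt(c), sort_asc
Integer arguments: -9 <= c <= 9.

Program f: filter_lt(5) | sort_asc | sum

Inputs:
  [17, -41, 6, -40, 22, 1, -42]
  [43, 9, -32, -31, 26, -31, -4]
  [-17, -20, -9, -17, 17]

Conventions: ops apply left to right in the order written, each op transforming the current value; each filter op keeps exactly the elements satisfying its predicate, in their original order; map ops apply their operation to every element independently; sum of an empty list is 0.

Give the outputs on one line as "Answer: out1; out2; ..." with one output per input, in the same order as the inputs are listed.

-122; -98; -63

Execution, op by op:
  [17, -41, 6, -40, 22, 1, -42] -> [-41, -40, 1, -42] -> [-42, -41, -40, 1] -> -122
  [43, 9, -32, -31, 26, -31, -4] -> [-32, -31, -31, -4] -> [-32, -31, -31, -4] -> -98
  [-17, -20, -9, -17, 17] -> [-17, -20, -9, -17] -> [-20, -17, -17, -9] -> -63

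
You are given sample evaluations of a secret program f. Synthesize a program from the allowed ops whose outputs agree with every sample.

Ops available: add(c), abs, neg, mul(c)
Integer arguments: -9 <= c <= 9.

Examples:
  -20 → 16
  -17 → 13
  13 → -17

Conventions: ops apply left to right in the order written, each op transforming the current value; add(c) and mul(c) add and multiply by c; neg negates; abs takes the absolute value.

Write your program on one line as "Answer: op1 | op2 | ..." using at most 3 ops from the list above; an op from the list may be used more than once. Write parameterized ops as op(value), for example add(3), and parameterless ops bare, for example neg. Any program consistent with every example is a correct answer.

add(-5) | neg | add(-9)

Check, running the answer program on each example:
  -20 -> -25 -> 25 -> 16
  -17 -> -22 -> 22 -> 13
  13 -> 8 -> -8 -> -17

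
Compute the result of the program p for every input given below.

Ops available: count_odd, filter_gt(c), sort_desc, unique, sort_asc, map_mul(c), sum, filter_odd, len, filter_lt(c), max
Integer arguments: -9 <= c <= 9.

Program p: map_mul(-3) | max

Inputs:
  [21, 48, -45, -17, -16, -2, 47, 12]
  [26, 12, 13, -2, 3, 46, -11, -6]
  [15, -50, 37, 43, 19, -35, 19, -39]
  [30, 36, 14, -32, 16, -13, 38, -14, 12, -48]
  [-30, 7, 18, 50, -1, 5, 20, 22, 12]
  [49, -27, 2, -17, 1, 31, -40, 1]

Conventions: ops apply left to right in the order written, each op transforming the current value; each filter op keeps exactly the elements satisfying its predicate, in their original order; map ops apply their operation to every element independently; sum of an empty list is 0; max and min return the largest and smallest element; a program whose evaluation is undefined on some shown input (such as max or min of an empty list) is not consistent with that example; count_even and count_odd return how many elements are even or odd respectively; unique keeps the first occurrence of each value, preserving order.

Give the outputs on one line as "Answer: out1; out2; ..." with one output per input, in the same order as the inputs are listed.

Execution, op by op:
  [21, 48, -45, -17, -16, -2, 47, 12] -> [-63, -144, 135, 51, 48, 6, -141, -36] -> 135
  [26, 12, 13, -2, 3, 46, -11, -6] -> [-78, -36, -39, 6, -9, -138, 33, 18] -> 33
  [15, -50, 37, 43, 19, -35, 19, -39] -> [-45, 150, -111, -129, -57, 105, -57, 117] -> 150
  [30, 36, 14, -32, 16, -13, 38, -14, 12, -48] -> [-90, -108, -42, 96, -48, 39, -114, 42, -36, 144] -> 144
  [-30, 7, 18, 50, -1, 5, 20, 22, 12] -> [90, -21, -54, -150, 3, -15, -60, -66, -36] -> 90
  [49, -27, 2, -17, 1, 31, -40, 1] -> [-147, 81, -6, 51, -3, -93, 120, -3] -> 120

135; 33; 150; 144; 90; 120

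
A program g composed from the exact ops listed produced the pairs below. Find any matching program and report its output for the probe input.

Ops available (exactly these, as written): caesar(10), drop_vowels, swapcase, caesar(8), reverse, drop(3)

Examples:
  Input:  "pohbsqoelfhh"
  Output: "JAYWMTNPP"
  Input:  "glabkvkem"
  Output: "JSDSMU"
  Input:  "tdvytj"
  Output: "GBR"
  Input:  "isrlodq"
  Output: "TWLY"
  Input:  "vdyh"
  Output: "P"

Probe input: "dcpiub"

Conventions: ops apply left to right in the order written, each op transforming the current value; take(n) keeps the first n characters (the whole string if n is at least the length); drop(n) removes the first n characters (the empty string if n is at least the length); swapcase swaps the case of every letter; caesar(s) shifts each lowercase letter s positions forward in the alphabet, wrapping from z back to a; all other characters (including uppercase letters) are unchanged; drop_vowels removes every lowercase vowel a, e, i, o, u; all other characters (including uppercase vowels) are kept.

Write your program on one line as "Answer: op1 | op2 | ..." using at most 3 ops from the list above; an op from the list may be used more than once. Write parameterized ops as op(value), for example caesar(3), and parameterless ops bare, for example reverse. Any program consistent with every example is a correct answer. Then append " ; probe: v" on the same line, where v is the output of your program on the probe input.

caesar(8) | drop(3) | swapcase ; probe: "QCJ"

Check, running the answer program on each example:
  "pohbsqoelfhh" -> "xwpjaywmtnpp" -> "jaywmtnpp" -> "JAYWMTNPP"
  "glabkvkem" -> "otijsdsmu" -> "jsdsmu" -> "JSDSMU"
  "tdvytj" -> "bldgbr" -> "gbr" -> "GBR"
  "isrlodq" -> "qaztwly" -> "twly" -> "TWLY"
  "vdyh" -> "dlgp" -> "p" -> "P"
  probe: "dcpiub" -> "lkxqcj" -> "qcj" -> "QCJ"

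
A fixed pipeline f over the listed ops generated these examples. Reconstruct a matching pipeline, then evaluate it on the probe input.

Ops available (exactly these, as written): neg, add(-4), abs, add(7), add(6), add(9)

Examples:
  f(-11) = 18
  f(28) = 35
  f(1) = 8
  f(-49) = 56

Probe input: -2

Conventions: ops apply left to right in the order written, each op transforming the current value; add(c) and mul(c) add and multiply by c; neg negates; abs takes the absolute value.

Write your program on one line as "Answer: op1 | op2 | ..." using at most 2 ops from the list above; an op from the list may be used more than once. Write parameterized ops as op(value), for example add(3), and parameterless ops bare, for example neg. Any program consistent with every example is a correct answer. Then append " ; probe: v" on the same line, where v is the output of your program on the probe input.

abs | add(7) ; probe: 9

Check, running the answer program on each example:
  -11 -> 11 -> 18
  28 -> 28 -> 35
  1 -> 1 -> 8
  -49 -> 49 -> 56
  probe: -2 -> 2 -> 9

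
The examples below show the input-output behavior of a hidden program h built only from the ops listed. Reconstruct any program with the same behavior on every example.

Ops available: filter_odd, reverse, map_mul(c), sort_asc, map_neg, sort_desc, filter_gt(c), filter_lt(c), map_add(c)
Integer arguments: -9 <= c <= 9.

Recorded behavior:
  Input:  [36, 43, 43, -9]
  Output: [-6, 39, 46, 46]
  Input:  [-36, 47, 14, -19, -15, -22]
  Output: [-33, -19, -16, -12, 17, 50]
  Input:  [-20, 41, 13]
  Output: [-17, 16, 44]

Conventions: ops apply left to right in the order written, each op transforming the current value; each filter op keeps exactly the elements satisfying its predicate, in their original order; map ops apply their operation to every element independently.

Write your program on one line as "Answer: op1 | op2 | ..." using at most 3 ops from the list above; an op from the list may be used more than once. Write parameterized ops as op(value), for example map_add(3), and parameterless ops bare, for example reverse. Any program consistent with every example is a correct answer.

sort_asc | map_add(3)

Check, running the answer program on each example:
  [36, 43, 43, -9] -> [-9, 36, 43, 43] -> [-6, 39, 46, 46]
  [-36, 47, 14, -19, -15, -22] -> [-36, -22, -19, -15, 14, 47] -> [-33, -19, -16, -12, 17, 50]
  [-20, 41, 13] -> [-20, 13, 41] -> [-17, 16, 44]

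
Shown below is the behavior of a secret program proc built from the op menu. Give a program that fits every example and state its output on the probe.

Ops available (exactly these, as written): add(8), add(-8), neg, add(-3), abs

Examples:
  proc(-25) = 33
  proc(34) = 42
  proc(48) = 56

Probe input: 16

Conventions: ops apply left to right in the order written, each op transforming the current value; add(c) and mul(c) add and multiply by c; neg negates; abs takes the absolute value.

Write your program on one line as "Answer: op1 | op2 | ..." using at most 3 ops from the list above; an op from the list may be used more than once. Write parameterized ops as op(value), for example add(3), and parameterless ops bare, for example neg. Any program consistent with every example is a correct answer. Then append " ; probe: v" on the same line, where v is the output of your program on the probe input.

abs | add(8) ; probe: 24

Check, running the answer program on each example:
  -25 -> 25 -> 33
  34 -> 34 -> 42
  48 -> 48 -> 56
  probe: 16 -> 16 -> 24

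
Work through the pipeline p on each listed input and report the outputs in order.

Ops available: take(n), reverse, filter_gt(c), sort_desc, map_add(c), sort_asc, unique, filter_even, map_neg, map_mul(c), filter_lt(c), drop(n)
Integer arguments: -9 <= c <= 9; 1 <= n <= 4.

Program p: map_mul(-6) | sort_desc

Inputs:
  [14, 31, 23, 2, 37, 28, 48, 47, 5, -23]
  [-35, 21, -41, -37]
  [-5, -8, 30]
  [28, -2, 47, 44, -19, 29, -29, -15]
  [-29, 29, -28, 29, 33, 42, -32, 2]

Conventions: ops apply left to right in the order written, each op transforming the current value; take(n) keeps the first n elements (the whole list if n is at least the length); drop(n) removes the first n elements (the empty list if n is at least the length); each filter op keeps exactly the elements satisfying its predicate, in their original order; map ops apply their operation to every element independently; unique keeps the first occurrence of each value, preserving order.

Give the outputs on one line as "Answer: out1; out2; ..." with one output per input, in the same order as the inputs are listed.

Execution, op by op:
  [14, 31, 23, 2, 37, 28, 48, 47, 5, -23] -> [-84, -186, -138, -12, -222, -168, -288, -282, -30, 138] -> [138, -12, -30, -84, -138, -168, -186, -222, -282, -288]
  [-35, 21, -41, -37] -> [210, -126, 246, 222] -> [246, 222, 210, -126]
  [-5, -8, 30] -> [30, 48, -180] -> [48, 30, -180]
  [28, -2, 47, 44, -19, 29, -29, -15] -> [-168, 12, -282, -264, 114, -174, 174, 90] -> [174, 114, 90, 12, -168, -174, -264, -282]
  [-29, 29, -28, 29, 33, 42, -32, 2] -> [174, -174, 168, -174, -198, -252, 192, -12] -> [192, 174, 168, -12, -174, -174, -198, -252]

[138, -12, -30, -84, -138, -168, -186, -222, -282, -288]; [246, 222, 210, -126]; [48, 30, -180]; [174, 114, 90, 12, -168, -174, -264, -282]; [192, 174, 168, -12, -174, -174, -198, -252]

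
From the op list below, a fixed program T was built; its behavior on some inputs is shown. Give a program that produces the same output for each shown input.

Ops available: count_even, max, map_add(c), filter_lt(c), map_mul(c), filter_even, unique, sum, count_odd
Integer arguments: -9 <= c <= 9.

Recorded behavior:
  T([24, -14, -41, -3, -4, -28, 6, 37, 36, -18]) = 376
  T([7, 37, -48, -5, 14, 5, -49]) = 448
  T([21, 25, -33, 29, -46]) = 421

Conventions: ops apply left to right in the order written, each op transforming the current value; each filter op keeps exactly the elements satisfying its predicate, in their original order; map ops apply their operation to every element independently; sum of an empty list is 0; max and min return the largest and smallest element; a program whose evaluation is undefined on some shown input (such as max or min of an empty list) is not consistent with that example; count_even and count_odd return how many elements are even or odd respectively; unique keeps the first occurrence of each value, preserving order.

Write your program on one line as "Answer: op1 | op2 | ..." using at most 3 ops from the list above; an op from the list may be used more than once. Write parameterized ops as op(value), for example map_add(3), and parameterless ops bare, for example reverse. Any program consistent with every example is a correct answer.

map_mul(-9) | map_add(7) | max

Check, running the answer program on each example:
  [24, -14, -41, -3, -4, -28, 6, 37, 36, -18] -> [-216, 126, 369, 27, 36, 252, -54, -333, -324, 162] -> [-209, 133, 376, 34, 43, 259, -47, -326, -317, 169] -> 376
  [7, 37, -48, -5, 14, 5, -49] -> [-63, -333, 432, 45, -126, -45, 441] -> [-56, -326, 439, 52, -119, -38, 448] -> 448
  [21, 25, -33, 29, -46] -> [-189, -225, 297, -261, 414] -> [-182, -218, 304, -254, 421] -> 421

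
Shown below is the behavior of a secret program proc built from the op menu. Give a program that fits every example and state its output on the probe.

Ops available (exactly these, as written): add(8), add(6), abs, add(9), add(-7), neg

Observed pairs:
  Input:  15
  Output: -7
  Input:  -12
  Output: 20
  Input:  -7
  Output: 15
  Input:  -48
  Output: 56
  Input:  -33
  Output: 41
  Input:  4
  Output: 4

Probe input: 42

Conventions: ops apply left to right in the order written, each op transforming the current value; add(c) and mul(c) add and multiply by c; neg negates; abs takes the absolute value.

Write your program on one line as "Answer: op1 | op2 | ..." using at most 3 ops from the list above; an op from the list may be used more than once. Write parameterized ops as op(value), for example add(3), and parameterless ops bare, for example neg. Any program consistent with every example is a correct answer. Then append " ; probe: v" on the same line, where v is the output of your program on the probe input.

neg | add(8) ; probe: -34

Check, running the answer program on each example:
  15 -> -15 -> -7
  -12 -> 12 -> 20
  -7 -> 7 -> 15
  -48 -> 48 -> 56
  -33 -> 33 -> 41
  4 -> -4 -> 4
  probe: 42 -> -42 -> -34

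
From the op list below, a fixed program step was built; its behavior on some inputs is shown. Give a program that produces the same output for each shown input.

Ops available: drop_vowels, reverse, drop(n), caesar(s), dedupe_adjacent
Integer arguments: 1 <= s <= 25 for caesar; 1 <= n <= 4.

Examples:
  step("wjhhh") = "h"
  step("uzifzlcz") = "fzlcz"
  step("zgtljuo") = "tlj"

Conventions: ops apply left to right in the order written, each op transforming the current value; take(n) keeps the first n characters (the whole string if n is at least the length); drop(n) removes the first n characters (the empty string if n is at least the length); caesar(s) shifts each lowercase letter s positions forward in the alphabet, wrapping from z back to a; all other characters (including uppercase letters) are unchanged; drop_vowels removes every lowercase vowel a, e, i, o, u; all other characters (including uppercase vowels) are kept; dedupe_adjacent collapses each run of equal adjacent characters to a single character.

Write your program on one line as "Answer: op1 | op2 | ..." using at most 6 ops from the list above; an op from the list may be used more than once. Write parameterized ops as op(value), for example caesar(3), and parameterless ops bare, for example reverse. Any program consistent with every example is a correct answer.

drop(1) | dedupe_adjacent | drop(1) | reverse | drop_vowels | reverse

Check, running the answer program on each example:
  "wjhhh" -> "jhhh" -> "jh" -> "h" -> "h" -> "h" -> "h"
  "uzifzlcz" -> "zifzlcz" -> "zifzlcz" -> "ifzlcz" -> "zclzfi" -> "zclzf" -> "fzlcz"
  "zgtljuo" -> "gtljuo" -> "gtljuo" -> "tljuo" -> "oujlt" -> "jlt" -> "tlj"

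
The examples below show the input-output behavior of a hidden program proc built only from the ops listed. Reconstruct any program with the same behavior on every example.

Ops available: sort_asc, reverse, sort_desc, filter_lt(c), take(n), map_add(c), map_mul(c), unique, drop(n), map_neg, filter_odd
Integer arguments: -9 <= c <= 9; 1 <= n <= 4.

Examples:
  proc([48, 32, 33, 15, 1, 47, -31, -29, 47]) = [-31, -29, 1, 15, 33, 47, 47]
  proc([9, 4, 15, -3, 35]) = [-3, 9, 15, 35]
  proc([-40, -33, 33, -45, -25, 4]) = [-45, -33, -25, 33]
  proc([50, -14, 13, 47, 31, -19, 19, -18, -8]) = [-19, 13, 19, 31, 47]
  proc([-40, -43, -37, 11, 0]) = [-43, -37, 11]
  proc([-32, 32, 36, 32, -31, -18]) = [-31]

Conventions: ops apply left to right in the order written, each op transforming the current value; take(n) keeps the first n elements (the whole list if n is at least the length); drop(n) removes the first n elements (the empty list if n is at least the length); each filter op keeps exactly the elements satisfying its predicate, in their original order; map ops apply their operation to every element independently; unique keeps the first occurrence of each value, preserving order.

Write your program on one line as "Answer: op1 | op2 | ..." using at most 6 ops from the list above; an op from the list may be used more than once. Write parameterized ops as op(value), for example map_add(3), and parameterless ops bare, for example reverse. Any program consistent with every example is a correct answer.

sort_desc | reverse | map_neg | filter_odd | map_neg

Check, running the answer program on each example:
  [48, 32, 33, 15, 1, 47, -31, -29, 47] -> [48, 47, 47, 33, 32, 15, 1, -29, -31] -> [-31, -29, 1, 15, 32, 33, 47, 47, 48] -> [31, 29, -1, -15, -32, -33, -47, -47, -48] -> [31, 29, -1, -15, -33, -47, -47] -> [-31, -29, 1, 15, 33, 47, 47]
  [9, 4, 15, -3, 35] -> [35, 15, 9, 4, -3] -> [-3, 4, 9, 15, 35] -> [3, -4, -9, -15, -35] -> [3, -9, -15, -35] -> [-3, 9, 15, 35]
  [-40, -33, 33, -45, -25, 4] -> [33, 4, -25, -33, -40, -45] -> [-45, -40, -33, -25, 4, 33] -> [45, 40, 33, 25, -4, -33] -> [45, 33, 25, -33] -> [-45, -33, -25, 33]
  [50, -14, 13, 47, 31, -19, 19, -18, -8] -> [50, 47, 31, 19, 13, -8, -14, -18, -19] -> [-19, -18, -14, -8, 13, 19, 31, 47, 50] -> [19, 18, 14, 8, -13, -19, -31, -47, -50] -> [19, -13, -19, -31, -47] -> [-19, 13, 19, 31, 47]
  [-40, -43, -37, 11, 0] -> [11, 0, -37, -40, -43] -> [-43, -40, -37, 0, 11] -> [43, 40, 37, 0, -11] -> [43, 37, -11] -> [-43, -37, 11]
  [-32, 32, 36, 32, -31, -18] -> [36, 32, 32, -18, -31, -32] -> [-32, -31, -18, 32, 32, 36] -> [32, 31, 18, -32, -32, -36] -> [31] -> [-31]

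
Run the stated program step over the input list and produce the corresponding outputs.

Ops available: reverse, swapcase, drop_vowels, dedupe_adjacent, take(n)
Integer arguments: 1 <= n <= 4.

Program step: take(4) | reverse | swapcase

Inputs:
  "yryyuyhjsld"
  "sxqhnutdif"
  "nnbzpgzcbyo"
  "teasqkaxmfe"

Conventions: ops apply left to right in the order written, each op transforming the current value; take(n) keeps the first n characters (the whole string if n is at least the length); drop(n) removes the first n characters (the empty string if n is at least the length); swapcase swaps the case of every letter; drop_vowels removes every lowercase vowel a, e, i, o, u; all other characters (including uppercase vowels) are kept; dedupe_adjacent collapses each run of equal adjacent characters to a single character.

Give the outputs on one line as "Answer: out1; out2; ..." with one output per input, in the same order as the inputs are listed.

Execution, op by op:
  "yryyuyhjsld" -> "yryy" -> "yyry" -> "YYRY"
  "sxqhnutdif" -> "sxqh" -> "hqxs" -> "HQXS"
  "nnbzpgzcbyo" -> "nnbz" -> "zbnn" -> "ZBNN"
  "teasqkaxmfe" -> "teas" -> "saet" -> "SAET"

"YYRY"; "HQXS"; "ZBNN"; "SAET"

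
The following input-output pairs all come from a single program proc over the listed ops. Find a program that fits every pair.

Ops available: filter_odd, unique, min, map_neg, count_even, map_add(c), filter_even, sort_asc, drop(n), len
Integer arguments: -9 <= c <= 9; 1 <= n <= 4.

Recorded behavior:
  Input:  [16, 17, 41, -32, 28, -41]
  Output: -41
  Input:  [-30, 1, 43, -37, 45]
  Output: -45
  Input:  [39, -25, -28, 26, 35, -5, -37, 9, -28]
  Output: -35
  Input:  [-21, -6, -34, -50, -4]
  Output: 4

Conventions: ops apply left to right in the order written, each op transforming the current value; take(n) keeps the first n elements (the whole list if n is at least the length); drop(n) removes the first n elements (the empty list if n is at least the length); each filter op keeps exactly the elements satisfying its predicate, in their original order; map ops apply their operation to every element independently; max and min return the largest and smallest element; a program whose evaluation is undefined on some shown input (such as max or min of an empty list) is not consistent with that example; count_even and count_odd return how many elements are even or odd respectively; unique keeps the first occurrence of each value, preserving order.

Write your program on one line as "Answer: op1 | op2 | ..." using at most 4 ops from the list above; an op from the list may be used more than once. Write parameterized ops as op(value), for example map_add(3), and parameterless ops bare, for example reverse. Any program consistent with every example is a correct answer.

drop(1) | map_neg | unique | min

Check, running the answer program on each example:
  [16, 17, 41, -32, 28, -41] -> [17, 41, -32, 28, -41] -> [-17, -41, 32, -28, 41] -> [-17, -41, 32, -28, 41] -> -41
  [-30, 1, 43, -37, 45] -> [1, 43, -37, 45] -> [-1, -43, 37, -45] -> [-1, -43, 37, -45] -> -45
  [39, -25, -28, 26, 35, -5, -37, 9, -28] -> [-25, -28, 26, 35, -5, -37, 9, -28] -> [25, 28, -26, -35, 5, 37, -9, 28] -> [25, 28, -26, -35, 5, 37, -9] -> -35
  [-21, -6, -34, -50, -4] -> [-6, -34, -50, -4] -> [6, 34, 50, 4] -> [6, 34, 50, 4] -> 4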